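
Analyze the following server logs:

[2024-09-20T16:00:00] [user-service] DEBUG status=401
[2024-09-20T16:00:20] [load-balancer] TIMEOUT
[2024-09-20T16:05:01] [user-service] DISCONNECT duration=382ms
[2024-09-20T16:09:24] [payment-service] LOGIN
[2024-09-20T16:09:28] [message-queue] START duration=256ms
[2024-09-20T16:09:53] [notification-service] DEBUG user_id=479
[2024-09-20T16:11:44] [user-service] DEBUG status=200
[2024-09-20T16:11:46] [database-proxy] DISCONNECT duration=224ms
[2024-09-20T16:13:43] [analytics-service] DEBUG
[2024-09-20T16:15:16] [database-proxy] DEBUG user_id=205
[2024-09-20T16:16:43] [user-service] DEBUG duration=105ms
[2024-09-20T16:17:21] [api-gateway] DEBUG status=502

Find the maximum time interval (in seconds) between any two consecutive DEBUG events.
593

To find the longest gap:

1. Extract all DEBUG events in chronological order
2. Calculate time differences between consecutive events
3. Find the maximum difference
4. Longest gap: 593 seconds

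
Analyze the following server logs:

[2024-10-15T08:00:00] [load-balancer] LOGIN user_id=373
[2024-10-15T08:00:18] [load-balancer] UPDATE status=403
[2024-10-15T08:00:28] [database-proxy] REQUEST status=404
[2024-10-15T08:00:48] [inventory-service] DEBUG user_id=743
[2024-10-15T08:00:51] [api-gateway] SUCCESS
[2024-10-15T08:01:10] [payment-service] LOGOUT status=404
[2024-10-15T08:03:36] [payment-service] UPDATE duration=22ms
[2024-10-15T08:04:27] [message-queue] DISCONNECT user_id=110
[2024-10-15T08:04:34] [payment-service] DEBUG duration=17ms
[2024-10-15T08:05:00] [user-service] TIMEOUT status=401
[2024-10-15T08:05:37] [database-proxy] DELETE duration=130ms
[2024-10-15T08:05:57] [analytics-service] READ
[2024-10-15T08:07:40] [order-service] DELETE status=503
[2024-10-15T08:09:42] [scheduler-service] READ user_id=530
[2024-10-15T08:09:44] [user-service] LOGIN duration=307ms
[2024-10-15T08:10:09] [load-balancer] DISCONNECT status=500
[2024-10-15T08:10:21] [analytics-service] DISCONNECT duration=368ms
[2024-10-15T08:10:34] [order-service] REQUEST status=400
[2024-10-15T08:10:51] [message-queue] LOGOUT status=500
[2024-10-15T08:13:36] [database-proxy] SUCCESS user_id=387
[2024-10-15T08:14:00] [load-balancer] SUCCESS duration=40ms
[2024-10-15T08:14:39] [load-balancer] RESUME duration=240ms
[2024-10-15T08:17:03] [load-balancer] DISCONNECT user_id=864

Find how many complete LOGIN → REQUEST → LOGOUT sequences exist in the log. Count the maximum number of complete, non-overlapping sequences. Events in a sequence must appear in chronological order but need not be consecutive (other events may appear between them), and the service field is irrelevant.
2

To count sequences:

1. Look for pattern: LOGIN → REQUEST → LOGOUT
2. Greedily scan the log in chronological order, matching each sequence element in turn (ignoring service)
3. Each time the full pattern completes, increment the count and restart matching from the next event
4. Complete non-overlapping sequences found: 2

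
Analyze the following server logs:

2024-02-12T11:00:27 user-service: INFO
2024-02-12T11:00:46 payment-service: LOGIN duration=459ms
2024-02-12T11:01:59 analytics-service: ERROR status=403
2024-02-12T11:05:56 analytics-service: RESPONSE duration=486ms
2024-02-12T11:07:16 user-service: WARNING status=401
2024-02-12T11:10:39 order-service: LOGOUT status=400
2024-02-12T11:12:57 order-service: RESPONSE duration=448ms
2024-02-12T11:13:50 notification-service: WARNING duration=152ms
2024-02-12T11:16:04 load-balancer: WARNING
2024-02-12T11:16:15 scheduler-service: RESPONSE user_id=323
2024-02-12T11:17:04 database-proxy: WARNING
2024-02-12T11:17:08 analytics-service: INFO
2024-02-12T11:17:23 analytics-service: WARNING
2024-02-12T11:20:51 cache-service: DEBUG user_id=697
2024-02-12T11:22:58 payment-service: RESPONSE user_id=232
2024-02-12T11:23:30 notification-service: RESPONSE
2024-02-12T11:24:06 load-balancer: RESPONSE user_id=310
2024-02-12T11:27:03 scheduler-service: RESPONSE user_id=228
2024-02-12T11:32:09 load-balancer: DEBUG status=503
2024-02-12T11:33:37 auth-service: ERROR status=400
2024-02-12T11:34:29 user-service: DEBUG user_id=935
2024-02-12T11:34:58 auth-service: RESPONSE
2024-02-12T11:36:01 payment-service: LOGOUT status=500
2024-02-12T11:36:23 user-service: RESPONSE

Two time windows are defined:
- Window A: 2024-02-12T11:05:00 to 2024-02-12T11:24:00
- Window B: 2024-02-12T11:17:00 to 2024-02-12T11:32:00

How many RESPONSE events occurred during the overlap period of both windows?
2

To find overlap events:

1. Window A: 2024-02-12T11:05:00 to 2024-02-12T11:24:00
2. Window B: 2024-02-12T11:17:00 to 2024-02-12T11:32:00
3. Overlap period: 2024-02-12T11:17:00 to 2024-02-12T11:24:00
4. Count RESPONSE events in overlap: 2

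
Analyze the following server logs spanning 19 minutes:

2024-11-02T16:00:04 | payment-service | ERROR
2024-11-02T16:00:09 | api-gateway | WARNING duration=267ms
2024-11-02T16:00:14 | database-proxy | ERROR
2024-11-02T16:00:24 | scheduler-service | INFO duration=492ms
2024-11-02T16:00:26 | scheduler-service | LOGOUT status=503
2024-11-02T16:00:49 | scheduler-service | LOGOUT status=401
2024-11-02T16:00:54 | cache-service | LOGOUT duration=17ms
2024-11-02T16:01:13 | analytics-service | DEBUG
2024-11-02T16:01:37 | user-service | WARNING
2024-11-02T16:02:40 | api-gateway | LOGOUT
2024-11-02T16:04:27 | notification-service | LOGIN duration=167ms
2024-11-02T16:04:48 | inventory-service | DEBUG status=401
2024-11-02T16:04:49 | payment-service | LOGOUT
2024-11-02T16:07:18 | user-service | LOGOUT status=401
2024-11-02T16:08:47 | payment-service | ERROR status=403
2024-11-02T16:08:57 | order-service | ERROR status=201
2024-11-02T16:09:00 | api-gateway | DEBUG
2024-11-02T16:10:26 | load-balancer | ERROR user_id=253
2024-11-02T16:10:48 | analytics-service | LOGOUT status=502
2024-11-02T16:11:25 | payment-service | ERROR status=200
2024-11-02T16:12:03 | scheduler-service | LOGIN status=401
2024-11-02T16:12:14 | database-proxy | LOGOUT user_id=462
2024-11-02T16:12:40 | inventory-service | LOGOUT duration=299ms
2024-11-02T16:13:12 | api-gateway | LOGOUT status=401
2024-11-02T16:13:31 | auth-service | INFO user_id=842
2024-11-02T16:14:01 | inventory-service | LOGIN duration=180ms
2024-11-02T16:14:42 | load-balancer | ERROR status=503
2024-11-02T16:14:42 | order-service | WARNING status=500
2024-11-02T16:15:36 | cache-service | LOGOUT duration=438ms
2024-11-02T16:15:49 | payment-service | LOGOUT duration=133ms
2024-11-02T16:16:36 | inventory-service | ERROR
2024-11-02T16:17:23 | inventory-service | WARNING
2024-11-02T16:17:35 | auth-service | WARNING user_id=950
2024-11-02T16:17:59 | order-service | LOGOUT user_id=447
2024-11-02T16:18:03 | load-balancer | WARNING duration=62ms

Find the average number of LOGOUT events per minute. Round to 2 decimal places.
0.68

To calculate the rate:

1. Count total LOGOUT events: 13
2. Total time period: 19 minutes
3. Rate = 13 / 19 = 0.68 events per minute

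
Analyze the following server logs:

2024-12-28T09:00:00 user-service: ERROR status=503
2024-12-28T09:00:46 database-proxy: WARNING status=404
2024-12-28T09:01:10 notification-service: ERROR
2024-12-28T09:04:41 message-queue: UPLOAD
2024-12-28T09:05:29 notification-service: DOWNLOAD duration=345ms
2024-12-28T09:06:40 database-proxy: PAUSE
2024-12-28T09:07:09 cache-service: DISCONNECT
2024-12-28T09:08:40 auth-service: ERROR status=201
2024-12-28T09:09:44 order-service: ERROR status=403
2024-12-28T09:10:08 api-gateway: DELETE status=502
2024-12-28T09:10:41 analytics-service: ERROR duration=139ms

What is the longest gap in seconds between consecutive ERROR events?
450

To find the longest gap:

1. Extract all ERROR events in chronological order
2. Calculate time differences between consecutive events
3. Find the maximum difference
4. Longest gap: 450 seconds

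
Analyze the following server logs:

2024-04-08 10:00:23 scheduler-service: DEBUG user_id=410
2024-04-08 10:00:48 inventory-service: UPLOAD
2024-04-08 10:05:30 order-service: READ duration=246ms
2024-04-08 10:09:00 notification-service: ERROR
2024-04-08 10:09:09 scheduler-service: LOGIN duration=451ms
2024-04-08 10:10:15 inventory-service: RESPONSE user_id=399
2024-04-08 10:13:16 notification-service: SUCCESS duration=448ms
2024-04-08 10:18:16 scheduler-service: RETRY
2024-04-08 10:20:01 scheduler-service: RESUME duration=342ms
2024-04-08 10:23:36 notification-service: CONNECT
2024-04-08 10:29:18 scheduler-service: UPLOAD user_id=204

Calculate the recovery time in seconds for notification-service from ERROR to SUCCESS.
256

To calculate recovery time:

1. Find ERROR event for notification-service: 2024-04-08 10:09:00
2. Find next SUCCESS event for notification-service: 2024-04-08 10:13:16
3. Recovery time: 2024-04-08 10:13:16 - 2024-04-08 10:09:00 = 256 seconds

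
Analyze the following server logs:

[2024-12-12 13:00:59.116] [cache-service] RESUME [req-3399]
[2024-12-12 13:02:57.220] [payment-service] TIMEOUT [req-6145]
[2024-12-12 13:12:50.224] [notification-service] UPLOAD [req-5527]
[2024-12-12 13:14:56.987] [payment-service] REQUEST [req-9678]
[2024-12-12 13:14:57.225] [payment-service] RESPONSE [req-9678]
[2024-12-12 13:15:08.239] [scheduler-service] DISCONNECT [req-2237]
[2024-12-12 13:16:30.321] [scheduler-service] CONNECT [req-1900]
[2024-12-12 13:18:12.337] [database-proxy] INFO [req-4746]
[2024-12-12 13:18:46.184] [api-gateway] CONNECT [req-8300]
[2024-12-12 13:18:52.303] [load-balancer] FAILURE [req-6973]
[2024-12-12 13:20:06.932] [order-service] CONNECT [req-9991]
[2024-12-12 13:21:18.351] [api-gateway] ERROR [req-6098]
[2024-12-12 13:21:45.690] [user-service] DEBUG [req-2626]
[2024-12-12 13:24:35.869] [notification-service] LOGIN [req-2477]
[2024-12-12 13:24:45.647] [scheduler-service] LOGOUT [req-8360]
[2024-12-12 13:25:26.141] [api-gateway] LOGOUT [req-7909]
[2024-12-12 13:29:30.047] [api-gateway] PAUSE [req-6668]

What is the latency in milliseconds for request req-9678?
238

To calculate latency:

1. Find REQUEST with id req-9678: 2024-12-12 13:14:56.987
2. Find RESPONSE with id req-9678: 2024-12-12 13:14:57.225
3. Latency: 2024-12-12 13:14:57.225 - 2024-12-12 13:14:56.987 = 238ms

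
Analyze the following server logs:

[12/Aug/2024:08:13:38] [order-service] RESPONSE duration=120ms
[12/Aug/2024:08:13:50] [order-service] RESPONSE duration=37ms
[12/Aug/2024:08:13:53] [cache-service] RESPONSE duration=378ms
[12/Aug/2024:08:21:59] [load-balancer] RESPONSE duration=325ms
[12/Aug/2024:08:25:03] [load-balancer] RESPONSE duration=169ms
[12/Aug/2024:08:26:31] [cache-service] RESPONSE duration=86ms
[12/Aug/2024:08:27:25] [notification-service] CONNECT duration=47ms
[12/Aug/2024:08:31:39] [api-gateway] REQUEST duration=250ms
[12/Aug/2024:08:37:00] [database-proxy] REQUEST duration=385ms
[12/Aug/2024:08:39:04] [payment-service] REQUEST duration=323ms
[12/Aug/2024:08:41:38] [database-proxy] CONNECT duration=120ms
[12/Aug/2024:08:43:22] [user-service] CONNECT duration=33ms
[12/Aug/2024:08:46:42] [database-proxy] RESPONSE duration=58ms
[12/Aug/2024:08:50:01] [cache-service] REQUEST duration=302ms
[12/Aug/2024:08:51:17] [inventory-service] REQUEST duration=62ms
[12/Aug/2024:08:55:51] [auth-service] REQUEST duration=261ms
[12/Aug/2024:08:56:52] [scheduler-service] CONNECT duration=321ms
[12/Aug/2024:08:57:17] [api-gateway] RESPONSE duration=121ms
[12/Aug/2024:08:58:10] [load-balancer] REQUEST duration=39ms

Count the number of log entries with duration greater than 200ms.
8

To count timeouts:

1. Threshold: 200ms
2. Extract duration from each log entry
3. Count entries where duration > 200
4. Timeout count: 8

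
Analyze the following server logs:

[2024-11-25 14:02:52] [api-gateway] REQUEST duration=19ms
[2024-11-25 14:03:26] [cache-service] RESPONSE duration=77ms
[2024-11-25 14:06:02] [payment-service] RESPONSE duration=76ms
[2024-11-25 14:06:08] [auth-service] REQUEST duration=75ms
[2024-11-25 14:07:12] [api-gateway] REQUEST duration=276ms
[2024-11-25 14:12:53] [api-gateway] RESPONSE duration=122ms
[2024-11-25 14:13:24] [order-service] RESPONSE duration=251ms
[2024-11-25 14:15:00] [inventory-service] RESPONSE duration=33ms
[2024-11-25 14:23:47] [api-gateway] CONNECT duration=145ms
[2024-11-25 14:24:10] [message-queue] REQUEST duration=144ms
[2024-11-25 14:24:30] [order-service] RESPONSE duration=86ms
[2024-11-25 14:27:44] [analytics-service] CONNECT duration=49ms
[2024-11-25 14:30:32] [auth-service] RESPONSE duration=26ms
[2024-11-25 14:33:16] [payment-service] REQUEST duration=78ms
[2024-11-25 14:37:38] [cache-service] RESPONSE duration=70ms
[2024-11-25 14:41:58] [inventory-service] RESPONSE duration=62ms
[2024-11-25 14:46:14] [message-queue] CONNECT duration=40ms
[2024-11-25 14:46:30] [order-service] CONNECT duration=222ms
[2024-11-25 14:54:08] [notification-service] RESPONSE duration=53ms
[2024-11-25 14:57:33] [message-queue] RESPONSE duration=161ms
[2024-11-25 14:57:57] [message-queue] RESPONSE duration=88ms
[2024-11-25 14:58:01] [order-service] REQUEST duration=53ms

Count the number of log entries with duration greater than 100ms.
7

To count timeouts:

1. Threshold: 100ms
2. Extract duration from each log entry
3. Count entries where duration > 100
4. Timeout count: 7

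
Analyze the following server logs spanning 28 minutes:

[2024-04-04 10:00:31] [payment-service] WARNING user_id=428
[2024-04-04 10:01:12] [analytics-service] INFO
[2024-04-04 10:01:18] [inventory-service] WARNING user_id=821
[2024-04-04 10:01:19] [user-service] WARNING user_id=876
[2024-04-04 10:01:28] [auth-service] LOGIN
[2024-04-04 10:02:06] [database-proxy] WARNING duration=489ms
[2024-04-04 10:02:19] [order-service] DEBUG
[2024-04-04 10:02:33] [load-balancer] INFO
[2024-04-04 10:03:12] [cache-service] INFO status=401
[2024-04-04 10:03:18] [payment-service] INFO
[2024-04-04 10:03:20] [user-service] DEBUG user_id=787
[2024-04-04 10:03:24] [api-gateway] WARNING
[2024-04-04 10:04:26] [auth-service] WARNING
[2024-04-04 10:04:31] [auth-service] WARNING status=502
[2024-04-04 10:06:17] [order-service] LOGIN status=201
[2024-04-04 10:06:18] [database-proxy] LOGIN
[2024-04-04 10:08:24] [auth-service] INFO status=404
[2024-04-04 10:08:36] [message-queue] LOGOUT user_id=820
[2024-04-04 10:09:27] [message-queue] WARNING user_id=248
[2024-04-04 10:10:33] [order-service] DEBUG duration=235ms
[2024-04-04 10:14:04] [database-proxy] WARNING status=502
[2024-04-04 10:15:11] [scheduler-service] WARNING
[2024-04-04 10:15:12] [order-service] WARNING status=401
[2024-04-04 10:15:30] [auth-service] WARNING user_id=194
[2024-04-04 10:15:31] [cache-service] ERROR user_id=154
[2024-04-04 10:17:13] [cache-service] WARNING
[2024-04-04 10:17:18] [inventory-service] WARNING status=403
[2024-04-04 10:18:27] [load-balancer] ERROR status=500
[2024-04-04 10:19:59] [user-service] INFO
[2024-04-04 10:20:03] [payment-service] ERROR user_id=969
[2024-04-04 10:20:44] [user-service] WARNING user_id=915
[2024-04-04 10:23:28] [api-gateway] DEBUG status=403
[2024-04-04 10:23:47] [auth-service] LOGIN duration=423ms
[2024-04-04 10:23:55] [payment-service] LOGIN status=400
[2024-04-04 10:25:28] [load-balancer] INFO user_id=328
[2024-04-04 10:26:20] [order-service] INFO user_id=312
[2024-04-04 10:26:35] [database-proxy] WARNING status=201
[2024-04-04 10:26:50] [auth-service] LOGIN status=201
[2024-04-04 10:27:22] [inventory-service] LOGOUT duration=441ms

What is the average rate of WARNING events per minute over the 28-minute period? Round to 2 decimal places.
0.57

To calculate the rate:

1. Count total WARNING events: 16
2. Total time period: 28 minutes
3. Rate = 16 / 28 = 0.57 events per minute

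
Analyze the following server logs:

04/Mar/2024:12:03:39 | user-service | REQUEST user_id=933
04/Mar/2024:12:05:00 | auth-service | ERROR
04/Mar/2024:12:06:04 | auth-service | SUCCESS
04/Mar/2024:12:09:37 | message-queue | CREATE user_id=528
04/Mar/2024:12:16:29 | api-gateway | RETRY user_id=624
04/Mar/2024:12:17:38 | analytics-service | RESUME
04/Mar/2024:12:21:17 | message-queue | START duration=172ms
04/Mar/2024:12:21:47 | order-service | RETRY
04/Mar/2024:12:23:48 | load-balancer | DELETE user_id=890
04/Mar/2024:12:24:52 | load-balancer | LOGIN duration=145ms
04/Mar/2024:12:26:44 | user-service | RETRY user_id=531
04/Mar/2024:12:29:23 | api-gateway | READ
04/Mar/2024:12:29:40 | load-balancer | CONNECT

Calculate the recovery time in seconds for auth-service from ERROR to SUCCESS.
64

To calculate recovery time:

1. Find ERROR event for auth-service: 04/Mar/2024:12:05:00
2. Find next SUCCESS event for auth-service: 04/Mar/2024:12:06:04
3. Recovery time: 04/Mar/2024:12:06:04 - 04/Mar/2024:12:05:00 = 64 seconds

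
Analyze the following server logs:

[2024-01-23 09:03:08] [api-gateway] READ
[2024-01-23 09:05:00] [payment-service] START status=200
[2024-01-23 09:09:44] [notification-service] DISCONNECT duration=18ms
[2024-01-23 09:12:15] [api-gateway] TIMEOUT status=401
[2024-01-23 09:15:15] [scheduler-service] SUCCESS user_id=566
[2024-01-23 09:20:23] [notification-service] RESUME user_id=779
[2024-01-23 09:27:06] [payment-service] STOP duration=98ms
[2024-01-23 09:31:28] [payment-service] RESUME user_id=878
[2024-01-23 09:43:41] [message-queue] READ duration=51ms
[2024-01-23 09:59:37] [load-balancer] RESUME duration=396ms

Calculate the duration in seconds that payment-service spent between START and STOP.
1326

To calculate state duration:

1. Find START event for payment-service: 2024-01-23 09:05:00
2. Find STOP event for payment-service: 2024-01-23 09:27:06
3. Calculate duration: 2024-01-23 09:27:06 - 2024-01-23 09:05:00 = 1326 seconds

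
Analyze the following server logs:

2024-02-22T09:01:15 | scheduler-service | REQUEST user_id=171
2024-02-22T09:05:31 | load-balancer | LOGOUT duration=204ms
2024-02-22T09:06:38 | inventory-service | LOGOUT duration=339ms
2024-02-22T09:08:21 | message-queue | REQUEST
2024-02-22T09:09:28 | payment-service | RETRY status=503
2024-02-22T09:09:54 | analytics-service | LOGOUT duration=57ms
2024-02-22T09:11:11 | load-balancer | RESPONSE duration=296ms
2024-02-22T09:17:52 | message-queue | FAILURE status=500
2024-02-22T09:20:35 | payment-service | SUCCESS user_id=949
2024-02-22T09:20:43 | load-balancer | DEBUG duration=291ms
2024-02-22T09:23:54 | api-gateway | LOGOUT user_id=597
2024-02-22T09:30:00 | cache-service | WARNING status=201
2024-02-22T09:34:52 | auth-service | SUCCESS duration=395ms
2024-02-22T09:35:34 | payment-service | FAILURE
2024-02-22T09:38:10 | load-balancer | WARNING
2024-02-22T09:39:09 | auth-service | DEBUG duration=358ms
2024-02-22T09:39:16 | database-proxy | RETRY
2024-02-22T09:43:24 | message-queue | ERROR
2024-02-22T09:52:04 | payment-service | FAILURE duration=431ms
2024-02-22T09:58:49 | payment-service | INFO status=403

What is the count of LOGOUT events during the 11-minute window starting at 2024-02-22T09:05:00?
3

To count events in the time window:

1. Window boundaries: 2024-02-22T09:05:00 to 2024-02-22T09:16:00
2. Filter for LOGOUT events within this window
3. Count matching events: 3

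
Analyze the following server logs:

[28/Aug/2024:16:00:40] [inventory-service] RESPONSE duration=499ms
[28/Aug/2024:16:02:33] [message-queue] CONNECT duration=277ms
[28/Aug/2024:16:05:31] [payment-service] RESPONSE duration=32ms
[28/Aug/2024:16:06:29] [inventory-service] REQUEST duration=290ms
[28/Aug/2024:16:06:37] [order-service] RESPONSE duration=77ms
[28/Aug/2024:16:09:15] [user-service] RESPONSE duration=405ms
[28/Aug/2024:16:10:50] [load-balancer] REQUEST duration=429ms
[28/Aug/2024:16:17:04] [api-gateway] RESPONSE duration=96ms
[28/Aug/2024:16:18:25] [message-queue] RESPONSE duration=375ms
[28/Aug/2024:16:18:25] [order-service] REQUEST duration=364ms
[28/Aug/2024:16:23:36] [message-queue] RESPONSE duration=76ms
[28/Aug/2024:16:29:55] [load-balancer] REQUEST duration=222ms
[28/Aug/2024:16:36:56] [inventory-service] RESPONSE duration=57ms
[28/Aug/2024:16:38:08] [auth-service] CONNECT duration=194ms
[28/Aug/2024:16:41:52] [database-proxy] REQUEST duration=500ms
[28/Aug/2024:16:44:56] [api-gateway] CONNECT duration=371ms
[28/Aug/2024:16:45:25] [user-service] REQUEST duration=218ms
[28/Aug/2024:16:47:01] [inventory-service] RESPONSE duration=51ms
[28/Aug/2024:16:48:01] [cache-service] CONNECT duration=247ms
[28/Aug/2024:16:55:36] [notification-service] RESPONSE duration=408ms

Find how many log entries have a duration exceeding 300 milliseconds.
8

To count timeouts:

1. Threshold: 300ms
2. Extract duration from each log entry
3. Count entries where duration > 300
4. Timeout count: 8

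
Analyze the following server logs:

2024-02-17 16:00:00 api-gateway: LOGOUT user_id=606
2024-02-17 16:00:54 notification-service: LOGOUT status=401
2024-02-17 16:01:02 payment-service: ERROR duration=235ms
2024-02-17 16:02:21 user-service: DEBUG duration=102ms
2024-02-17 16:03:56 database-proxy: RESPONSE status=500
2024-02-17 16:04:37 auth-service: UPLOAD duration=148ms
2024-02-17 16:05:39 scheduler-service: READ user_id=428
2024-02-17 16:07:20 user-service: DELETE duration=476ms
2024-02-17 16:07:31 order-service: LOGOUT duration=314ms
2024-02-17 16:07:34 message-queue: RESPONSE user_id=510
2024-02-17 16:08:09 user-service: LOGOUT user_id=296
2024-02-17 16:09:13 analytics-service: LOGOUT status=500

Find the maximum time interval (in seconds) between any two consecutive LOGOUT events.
397

To find the longest gap:

1. Extract all LOGOUT events in chronological order
2. Calculate time differences between consecutive events
3. Find the maximum difference
4. Longest gap: 397 seconds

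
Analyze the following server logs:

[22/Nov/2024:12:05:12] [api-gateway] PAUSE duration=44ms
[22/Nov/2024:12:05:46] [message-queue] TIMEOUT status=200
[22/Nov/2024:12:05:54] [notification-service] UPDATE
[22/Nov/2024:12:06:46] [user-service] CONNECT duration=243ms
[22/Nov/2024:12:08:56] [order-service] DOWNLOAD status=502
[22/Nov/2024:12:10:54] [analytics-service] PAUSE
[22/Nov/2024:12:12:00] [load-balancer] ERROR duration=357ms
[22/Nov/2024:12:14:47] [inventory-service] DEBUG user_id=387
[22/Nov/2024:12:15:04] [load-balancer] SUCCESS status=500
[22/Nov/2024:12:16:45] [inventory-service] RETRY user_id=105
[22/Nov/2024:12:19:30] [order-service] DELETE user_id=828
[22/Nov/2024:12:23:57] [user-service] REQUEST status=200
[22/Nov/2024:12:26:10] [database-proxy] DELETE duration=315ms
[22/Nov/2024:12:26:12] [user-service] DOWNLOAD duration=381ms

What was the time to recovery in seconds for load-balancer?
184

To calculate recovery time:

1. Find ERROR event for load-balancer: 22/Nov/2024:12:12:00
2. Find next SUCCESS event for load-balancer: 22/Nov/2024:12:15:04
3. Recovery time: 22/Nov/2024:12:15:04 - 22/Nov/2024:12:12:00 = 184 seconds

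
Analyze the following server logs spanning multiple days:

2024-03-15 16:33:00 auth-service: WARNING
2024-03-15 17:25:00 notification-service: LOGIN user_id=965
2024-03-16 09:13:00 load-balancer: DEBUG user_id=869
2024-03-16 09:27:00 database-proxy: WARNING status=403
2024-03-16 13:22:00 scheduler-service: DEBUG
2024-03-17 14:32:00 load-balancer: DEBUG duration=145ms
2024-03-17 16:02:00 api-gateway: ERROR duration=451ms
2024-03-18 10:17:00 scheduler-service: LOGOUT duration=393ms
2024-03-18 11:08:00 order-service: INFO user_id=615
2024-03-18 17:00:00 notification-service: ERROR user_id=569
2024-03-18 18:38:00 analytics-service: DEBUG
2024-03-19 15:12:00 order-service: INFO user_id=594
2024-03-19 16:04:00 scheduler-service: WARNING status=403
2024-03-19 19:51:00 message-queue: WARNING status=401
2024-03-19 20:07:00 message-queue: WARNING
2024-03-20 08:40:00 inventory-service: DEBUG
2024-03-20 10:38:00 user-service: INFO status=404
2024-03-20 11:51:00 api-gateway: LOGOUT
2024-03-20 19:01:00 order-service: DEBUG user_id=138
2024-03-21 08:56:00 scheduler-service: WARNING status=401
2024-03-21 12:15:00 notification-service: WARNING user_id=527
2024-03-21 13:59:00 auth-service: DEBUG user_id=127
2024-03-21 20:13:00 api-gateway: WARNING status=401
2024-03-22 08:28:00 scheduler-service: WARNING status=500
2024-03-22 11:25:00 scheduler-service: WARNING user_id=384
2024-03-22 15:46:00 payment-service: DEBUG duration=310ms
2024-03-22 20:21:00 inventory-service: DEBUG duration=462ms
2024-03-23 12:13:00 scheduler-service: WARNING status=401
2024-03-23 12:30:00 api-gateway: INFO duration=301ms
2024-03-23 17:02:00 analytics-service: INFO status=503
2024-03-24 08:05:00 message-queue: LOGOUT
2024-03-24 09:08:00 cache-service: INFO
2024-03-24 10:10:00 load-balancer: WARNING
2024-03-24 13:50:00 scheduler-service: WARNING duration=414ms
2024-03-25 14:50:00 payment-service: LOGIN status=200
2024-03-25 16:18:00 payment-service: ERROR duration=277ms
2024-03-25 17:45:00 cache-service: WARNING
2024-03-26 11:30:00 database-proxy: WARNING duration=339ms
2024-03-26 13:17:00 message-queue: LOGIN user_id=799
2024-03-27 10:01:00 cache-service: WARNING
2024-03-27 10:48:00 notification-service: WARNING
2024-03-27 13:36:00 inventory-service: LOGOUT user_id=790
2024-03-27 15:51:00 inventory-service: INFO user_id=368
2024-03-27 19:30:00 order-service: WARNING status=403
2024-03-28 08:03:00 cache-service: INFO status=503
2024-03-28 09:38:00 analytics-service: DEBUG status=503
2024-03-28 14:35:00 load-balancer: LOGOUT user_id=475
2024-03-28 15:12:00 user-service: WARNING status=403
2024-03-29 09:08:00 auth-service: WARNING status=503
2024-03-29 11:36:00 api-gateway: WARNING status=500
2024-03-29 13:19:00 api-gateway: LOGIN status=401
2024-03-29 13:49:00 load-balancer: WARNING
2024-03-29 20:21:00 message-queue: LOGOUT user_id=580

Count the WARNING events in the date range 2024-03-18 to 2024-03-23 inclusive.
9

To filter by date range:

1. Date range: 2024-03-18 through 2024-03-23, both dates inclusive
2. Filter for WARNING events whose date falls in this range
3. Count matching events: 9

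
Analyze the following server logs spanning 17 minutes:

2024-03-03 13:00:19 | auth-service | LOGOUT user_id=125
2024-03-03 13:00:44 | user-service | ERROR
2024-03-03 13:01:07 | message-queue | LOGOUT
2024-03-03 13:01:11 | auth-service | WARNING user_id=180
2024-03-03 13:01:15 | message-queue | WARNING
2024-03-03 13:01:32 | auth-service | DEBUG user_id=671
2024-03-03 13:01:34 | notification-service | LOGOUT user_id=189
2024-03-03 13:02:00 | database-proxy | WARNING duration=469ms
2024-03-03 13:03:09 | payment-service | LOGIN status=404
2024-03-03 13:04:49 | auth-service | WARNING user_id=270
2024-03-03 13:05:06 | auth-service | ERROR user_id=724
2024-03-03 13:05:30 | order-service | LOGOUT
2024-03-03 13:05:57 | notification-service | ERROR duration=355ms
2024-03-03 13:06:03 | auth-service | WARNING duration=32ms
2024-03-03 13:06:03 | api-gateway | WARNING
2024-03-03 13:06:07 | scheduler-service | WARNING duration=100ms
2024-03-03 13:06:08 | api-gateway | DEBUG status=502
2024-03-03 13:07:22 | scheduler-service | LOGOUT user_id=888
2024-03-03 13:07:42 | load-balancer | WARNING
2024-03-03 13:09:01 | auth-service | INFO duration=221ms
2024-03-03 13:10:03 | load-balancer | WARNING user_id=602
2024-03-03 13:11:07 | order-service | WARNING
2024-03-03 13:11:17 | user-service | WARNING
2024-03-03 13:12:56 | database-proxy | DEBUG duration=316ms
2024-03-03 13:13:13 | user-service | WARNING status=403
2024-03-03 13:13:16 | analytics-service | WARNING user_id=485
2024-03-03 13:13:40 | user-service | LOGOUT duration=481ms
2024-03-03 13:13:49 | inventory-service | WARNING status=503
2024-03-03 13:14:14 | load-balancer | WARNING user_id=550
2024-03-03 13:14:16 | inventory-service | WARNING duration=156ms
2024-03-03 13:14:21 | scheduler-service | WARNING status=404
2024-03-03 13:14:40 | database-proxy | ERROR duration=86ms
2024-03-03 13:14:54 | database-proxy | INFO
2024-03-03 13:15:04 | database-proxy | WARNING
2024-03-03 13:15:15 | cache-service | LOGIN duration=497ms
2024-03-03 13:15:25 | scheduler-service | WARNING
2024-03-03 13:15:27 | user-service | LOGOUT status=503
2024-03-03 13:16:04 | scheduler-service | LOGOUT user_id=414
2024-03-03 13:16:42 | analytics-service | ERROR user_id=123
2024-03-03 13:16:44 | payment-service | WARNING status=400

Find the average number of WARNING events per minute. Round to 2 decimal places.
1.18

To calculate the rate:

1. Count total WARNING events: 20
2. Total time period: 17 minutes
3. Rate = 20 / 17 = 1.18 events per minute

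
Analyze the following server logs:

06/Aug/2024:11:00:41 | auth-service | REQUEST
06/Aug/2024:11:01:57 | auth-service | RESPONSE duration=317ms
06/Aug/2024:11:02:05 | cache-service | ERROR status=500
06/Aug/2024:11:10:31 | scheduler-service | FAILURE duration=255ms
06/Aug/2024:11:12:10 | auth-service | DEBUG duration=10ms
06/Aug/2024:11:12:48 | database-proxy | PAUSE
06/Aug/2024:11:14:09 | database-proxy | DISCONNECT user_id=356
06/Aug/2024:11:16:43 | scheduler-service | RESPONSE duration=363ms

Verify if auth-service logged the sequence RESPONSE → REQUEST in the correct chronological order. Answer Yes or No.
No

To verify sequence order:

1. Find all events in sequence RESPONSE → REQUEST for auth-service
2. Extract their timestamps
3. Check if timestamps are in ascending order
4. Result: No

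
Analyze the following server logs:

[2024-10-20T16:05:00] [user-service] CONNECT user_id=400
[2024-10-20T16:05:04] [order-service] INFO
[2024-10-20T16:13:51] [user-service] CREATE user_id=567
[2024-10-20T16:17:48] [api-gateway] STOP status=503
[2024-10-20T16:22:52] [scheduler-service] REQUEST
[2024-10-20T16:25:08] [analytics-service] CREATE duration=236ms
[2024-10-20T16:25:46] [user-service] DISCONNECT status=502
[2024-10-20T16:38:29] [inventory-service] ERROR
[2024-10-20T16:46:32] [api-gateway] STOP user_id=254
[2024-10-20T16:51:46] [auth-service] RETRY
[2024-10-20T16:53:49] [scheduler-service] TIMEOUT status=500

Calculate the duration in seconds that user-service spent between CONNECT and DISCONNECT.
1246

To calculate state duration:

1. Find CONNECT event for user-service: 2024-10-20T16:05:00
2. Find DISCONNECT event for user-service: 2024-10-20T16:25:46
3. Calculate duration: 2024-10-20T16:25:46 - 2024-10-20T16:05:00 = 1246 seconds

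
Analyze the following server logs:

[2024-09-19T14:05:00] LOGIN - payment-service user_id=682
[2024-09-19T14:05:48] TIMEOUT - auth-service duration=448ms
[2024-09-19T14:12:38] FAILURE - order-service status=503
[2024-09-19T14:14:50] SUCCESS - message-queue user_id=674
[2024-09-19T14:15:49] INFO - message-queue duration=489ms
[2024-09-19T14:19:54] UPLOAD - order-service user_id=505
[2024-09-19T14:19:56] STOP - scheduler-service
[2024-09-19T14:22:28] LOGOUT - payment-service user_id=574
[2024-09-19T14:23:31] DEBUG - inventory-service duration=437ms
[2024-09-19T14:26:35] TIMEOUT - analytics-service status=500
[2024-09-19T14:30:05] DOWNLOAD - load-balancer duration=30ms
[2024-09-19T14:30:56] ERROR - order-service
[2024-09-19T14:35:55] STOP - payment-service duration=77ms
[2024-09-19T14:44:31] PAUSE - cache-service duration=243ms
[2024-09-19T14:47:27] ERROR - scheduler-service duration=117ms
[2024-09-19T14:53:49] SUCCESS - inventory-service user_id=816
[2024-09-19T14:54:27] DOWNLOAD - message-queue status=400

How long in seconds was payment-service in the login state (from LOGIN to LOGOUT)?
1048

To calculate state duration:

1. Find LOGIN event for payment-service: 2024-09-19T14:05:00
2. Find LOGOUT event for payment-service: 2024-09-19T14:22:28
3. Calculate duration: 2024-09-19T14:22:28 - 2024-09-19T14:05:00 = 1048 seconds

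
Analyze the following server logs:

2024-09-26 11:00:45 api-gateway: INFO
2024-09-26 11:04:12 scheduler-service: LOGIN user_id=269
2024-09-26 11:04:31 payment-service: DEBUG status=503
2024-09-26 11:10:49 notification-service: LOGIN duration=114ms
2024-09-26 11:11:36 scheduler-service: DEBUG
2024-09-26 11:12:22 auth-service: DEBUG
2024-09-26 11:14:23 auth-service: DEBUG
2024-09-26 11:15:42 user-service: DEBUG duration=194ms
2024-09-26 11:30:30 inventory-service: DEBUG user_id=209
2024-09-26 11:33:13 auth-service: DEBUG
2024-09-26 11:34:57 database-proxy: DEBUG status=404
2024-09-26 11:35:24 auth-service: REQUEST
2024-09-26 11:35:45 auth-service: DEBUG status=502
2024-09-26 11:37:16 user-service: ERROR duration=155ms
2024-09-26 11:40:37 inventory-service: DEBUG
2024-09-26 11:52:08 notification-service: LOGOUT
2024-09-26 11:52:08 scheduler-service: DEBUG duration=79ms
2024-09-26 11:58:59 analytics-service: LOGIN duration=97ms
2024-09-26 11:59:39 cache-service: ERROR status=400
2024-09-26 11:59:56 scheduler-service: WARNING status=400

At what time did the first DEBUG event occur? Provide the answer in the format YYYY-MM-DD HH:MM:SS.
2024-09-26 11:04:31

To find the first event:

1. Filter for all DEBUG events
2. Sort by timestamp
3. Select the first one
4. Timestamp: 2024-09-26 11:04:31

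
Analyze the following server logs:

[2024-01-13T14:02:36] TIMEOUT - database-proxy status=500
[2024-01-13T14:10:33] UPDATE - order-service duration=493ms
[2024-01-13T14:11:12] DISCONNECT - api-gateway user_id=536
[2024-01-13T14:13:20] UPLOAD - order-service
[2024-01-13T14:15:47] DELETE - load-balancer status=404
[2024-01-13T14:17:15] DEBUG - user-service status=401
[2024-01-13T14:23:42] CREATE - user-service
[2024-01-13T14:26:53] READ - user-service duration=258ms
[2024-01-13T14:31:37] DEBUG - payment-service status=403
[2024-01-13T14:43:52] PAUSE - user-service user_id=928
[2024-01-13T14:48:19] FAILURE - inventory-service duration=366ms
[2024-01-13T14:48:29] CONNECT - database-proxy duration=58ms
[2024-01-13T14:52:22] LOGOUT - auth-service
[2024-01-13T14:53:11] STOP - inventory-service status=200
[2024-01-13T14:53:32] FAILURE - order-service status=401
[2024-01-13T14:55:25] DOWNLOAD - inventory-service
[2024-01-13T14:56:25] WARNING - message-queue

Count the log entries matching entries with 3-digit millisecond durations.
3

To find matching entries:

1. Pattern to match: entries with 3-digit millisecond durations
2. Scan each log entry for the pattern
3. Count matches: 3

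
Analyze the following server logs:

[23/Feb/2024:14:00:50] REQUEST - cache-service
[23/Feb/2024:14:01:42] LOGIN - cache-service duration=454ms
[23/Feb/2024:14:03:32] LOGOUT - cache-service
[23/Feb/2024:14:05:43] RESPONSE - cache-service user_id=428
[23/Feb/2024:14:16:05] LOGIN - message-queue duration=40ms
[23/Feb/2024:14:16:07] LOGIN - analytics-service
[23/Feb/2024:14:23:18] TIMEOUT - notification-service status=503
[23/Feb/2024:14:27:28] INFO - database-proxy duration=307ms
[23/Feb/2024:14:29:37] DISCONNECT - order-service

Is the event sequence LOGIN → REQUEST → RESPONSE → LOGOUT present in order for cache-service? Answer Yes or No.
No

To verify sequence order:

1. Find all events in sequence LOGIN → REQUEST → RESPONSE → LOGOUT for cache-service
2. Extract their timestamps
3. Check if timestamps are in ascending order
4. Result: No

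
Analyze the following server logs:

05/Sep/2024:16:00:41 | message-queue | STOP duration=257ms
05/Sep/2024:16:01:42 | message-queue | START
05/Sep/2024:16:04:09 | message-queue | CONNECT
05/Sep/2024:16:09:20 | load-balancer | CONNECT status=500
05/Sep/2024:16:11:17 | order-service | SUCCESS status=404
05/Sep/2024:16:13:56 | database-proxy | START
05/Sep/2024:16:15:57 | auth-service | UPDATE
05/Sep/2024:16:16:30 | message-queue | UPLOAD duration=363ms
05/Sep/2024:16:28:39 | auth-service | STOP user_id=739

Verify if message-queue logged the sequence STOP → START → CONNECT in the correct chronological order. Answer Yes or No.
Yes

To verify sequence order:

1. Find all events in sequence STOP → START → CONNECT for message-queue
2. Extract their timestamps
3. Check if timestamps are in ascending order
4. Result: Yes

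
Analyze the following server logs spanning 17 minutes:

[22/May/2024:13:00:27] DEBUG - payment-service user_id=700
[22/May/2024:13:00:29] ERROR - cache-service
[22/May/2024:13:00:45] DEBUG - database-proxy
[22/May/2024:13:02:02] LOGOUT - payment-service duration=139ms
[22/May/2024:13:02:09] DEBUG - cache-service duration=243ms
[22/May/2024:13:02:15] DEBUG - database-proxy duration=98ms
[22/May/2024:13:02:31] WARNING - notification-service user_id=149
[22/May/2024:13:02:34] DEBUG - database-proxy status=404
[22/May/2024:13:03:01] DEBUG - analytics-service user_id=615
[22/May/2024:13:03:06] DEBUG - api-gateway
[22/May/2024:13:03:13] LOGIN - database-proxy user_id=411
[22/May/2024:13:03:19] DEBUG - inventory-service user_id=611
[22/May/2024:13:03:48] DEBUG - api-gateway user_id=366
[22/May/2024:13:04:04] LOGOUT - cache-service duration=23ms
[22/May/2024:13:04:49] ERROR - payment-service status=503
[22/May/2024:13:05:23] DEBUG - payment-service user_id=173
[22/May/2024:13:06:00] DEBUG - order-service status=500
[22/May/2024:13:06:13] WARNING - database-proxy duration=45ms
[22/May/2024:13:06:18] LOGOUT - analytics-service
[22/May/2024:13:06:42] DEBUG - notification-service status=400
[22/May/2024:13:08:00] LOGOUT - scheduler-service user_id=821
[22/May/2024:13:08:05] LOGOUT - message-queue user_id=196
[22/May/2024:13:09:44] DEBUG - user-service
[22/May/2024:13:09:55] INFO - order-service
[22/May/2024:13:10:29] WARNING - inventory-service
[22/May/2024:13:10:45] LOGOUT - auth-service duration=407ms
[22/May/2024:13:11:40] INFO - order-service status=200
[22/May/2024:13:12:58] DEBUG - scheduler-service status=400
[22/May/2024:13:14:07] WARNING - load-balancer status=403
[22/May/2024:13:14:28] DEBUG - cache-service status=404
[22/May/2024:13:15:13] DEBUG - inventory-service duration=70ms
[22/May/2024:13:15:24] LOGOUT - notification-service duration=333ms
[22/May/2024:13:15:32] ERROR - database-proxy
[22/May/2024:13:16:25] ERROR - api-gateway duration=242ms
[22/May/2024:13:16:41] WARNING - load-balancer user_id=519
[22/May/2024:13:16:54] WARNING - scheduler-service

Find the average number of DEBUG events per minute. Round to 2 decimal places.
0.94

To calculate the rate:

1. Count total DEBUG events: 16
2. Total time period: 17 minutes
3. Rate = 16 / 17 = 0.94 events per minute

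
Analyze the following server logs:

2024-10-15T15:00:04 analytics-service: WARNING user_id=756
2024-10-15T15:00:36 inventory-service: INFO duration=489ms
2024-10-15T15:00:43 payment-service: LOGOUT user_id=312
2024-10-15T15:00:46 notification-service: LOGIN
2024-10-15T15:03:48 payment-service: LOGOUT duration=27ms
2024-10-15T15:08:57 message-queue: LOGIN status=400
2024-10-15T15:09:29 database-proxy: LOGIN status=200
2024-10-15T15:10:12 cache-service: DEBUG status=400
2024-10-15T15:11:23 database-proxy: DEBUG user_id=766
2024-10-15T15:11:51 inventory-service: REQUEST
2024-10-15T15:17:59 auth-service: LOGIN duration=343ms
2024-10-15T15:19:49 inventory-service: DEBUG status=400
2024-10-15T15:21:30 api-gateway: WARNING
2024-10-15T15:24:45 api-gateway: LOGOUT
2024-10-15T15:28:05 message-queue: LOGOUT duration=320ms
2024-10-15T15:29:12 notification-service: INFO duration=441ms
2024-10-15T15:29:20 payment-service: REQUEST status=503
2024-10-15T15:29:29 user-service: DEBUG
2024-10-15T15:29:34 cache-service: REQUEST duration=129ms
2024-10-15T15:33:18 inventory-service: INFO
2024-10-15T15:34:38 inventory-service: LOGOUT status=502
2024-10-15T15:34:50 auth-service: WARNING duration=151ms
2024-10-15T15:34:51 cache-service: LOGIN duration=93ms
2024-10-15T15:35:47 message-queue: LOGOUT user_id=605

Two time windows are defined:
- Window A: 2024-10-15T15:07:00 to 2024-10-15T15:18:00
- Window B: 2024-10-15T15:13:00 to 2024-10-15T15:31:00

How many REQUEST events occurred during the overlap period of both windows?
0

To find overlap events:

1. Window A: 2024-10-15T15:07:00 to 2024-10-15T15:18:00
2. Window B: 2024-10-15T15:13:00 to 2024-10-15T15:31:00
3. Overlap period: 2024-10-15T15:13:00 to 2024-10-15T15:18:00
4. Count REQUEST events in overlap: 0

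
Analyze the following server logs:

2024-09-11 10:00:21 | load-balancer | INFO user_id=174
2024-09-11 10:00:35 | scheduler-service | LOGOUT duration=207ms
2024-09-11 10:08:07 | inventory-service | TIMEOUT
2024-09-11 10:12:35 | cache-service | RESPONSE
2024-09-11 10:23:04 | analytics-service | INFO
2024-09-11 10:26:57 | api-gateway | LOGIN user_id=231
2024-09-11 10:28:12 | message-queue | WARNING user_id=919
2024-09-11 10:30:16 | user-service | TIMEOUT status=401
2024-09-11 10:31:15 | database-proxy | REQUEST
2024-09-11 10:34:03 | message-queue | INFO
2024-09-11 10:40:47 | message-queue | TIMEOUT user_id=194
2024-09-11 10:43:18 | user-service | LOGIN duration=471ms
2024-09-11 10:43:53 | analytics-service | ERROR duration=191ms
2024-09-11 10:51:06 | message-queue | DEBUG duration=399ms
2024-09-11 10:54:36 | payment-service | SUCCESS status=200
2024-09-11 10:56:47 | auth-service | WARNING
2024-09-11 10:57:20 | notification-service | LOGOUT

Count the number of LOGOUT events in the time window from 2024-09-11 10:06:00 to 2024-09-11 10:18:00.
0

To count events in the time window:

1. Window boundaries: 2024-09-11 10:06:00 to 2024-09-11 10:18:00
2. Filter for LOGOUT events within this window
3. Count matching events: 0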